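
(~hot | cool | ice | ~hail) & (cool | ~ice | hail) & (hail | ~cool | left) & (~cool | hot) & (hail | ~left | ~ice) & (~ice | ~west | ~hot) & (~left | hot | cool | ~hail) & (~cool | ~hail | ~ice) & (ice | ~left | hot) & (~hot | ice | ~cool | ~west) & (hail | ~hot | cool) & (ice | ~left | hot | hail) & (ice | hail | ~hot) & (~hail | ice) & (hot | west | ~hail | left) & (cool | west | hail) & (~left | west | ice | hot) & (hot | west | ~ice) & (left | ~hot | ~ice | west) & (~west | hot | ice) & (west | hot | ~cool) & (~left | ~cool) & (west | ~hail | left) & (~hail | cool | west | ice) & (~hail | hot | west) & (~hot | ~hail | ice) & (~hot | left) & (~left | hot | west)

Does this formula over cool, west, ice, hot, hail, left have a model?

Branch on cool: set cool = 0.
Branch on ice: set ice = 1.
(hail) alone gives hail = 1.
Branch on west: set west = 0.
(hot) alone gives hot = 1.
(left) alone gives left = 1.
This assignment satisfies each clause.
A satisfying assignment: cool: 0, west: 0, ice: 1, hot: 1, hail: 1, left: 1.

Satisfiable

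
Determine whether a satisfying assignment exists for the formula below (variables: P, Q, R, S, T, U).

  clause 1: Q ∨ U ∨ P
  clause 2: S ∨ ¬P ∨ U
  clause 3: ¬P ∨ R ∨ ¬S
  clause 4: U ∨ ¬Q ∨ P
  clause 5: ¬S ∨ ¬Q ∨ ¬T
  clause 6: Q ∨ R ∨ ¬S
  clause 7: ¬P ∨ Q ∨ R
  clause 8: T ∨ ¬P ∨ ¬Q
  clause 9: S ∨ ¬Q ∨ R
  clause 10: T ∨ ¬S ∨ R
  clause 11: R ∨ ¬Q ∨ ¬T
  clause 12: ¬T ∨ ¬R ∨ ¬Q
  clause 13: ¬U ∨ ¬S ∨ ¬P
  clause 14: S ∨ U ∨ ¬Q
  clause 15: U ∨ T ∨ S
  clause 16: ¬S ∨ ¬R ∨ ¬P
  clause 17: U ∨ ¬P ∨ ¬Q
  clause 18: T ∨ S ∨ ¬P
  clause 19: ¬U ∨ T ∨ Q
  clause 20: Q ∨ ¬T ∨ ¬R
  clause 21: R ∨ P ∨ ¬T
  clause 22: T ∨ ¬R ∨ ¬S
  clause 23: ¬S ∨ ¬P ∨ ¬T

Branch on Q: set Q = True.
Branch on U: set U = True.
Branch on S: set S = False.
The clause (R) is unit, so R = True.
The clause (¬T) is unit, so T = False.
The clause (¬P) is unit, so P = False.
This assignment satisfies each clause.
A satisfying assignment: P: False; Q: True; R: True; S: False; T: False; U: True.

Satisfiable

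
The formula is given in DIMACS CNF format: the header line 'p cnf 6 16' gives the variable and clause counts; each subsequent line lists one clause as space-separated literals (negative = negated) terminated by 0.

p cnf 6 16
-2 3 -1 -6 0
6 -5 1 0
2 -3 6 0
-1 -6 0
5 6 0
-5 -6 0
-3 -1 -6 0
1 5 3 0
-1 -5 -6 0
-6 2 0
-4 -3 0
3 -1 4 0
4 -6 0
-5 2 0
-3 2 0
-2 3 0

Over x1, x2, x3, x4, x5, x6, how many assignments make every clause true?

There are 2^6 = 64 truth assignments over (x1, x2, x3, x4, x5, x6).
Split on x2. With x2 = True, the clauses containing x2 are satisfied and ¬x2 drops from the rest; 1 of the 2^5 = 32 assignments to the other variables satisfy what remains.
With x2 = False, by the same count on the reduced clause set, 0 assignments work.
(One model: x1=T, x2=T, x3=T, x4=F, x5=T, x6=F.)
Total: 1 + 0 = 1.

1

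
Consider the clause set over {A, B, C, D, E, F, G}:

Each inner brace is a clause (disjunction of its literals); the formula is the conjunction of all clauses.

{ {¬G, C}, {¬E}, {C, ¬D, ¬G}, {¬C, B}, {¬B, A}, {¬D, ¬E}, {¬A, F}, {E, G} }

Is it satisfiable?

From the singleton clause (¬E), E = False.
From the singleton clause (G), G = True.
From the singleton clause (C), C = True.
From the singleton clause (B), B = True.
From the singleton clause (A), A = True.
From the singleton clause (F), F = True.
Every clause is now satisfied; D is unconstrained.
A satisfying assignment: A: True, B: True, C: True, D: True, E: False, F: True, G: True.

Satisfiable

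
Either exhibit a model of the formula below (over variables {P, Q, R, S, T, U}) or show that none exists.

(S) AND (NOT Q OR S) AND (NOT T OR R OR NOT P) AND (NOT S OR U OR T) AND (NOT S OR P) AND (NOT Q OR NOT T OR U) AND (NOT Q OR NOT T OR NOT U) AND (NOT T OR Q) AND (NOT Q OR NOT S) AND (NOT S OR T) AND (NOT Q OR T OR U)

UNSATISFIABLE

Unit clause (S) forces S = true.
Unit clause (P) forces P = true.
Unit clause (NOT Q) forces Q = false.
Unit clause (NOT T) forces T = false.
That conflicts with the unit clause (T).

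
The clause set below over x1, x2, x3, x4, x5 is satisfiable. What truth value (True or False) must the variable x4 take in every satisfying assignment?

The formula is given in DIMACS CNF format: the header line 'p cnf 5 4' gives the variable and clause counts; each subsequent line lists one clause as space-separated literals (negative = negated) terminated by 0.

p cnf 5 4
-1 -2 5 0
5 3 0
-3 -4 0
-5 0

Suppose x4 = True.
From the singleton clause (¬x3), x3 = False.
From the singleton clause (x5), x5 = True.
But (¬x5) is also a unit clause — contradiction.
So every satisfying assignment has x4 = False.

False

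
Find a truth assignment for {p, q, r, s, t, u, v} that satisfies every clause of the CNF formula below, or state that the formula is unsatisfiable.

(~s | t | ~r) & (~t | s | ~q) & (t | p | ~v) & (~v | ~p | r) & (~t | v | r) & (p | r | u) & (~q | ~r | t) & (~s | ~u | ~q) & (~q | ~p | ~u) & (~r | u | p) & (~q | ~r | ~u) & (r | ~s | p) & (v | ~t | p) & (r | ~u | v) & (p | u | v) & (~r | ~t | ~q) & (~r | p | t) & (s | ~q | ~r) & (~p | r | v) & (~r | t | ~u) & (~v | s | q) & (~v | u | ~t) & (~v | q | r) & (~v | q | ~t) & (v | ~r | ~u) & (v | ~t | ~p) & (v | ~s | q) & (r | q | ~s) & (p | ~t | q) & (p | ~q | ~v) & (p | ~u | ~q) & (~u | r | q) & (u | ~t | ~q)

Suppose s = 0.
Suppose t = 0.
Suppose p = 1.
Suppose v = 0.
Unit clause (r) forces r = 1.
Unit clause (~q) forces q = 0.
Unit clause (~u) forces u = 0.
This assignment satisfies each clause.

p ↦ 1; q ↦ 0; r ↦ 1; s ↦ 0; t ↦ 0; u ↦ 0; v ↦ 0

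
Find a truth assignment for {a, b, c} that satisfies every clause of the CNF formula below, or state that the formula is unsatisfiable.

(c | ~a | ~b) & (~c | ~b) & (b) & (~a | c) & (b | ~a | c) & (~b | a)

Unit clause (b) forces b = 1.
Unit clause (~c) forces c = 0.
Unit clause (~a) forces a = 0.
But (a) is also a unit clause — contradiction.

UNSATISFIABLE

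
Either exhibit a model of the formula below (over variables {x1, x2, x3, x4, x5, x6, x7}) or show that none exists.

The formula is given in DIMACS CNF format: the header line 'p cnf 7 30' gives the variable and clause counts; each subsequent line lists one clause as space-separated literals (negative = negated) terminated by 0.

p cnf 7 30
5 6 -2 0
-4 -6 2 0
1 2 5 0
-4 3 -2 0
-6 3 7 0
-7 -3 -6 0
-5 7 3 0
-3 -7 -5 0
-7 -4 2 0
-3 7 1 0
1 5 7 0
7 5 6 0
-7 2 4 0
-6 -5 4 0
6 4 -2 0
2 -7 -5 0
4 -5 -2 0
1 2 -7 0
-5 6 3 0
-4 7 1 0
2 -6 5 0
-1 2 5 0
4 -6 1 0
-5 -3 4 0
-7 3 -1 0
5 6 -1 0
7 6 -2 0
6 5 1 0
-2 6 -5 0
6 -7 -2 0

x1=True; x2=True; x3=True; x4=True; x5=False; x6=True; x7=False

Suppose x5 = False.
Suppose x6 = True.
Unit clause (x2) forces x2 = True.
Suppose x4 = True.
Unit clause (x3) forces x3 = True.
Unit clause (¬x7) forces x7 = False.
Unit clause (x1) forces x1 = True.
Every clause now holds.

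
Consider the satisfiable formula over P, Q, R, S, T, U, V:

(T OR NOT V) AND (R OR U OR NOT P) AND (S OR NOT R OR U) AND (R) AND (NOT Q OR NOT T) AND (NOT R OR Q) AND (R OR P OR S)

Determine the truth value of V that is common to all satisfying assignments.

False

Suppose V = true.
The clause (T) is unit, so T = true.
The clause (R) is unit, so R = true.
The clause (NOT Q) is unit, so Q = false.
But (Q) is also a unit clause — contradiction.
So every satisfying assignment has V = False.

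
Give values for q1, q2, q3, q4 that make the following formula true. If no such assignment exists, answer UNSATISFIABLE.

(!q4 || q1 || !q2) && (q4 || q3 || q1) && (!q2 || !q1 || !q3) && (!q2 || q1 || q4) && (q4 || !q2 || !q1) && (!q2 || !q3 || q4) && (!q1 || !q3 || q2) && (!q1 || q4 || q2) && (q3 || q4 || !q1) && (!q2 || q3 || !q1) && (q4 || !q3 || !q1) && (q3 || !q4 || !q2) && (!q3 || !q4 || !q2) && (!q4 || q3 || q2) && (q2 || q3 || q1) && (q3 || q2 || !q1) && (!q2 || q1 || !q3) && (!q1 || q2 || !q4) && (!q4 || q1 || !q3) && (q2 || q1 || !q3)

UNSATISFIABLE

Case q4 = false:
Case q3 = true:
From the singleton clause (!q2), q2 = false.
From the singleton clause (!q1), q1 = false.
Now (q1) is unsatisfied and unit — conflict.
Backtrack on q3: now try q3 = false.
From the singleton clause (q1), q1 = true.
Now (!q1) is unsatisfied and unit — conflict.
Neither q3 = true nor q3 = false works.
Backtrack on q4: now try q4 = true.
Case q1 = true:
From the singleton clause (q2), q2 = true.
From the singleton clause (!q3), q3 = false.
Now (q3) is unsatisfied and unit — conflict.
Backtrack on q1: now try q1 = false.
From the singleton clause (!q2), q2 = false.
From the singleton clause (q3), q3 = true.
Now (!q3) is unsatisfied and unit — conflict.
Neither q1 = true nor q1 = false works.
Neither q4 = true nor q4 = false works.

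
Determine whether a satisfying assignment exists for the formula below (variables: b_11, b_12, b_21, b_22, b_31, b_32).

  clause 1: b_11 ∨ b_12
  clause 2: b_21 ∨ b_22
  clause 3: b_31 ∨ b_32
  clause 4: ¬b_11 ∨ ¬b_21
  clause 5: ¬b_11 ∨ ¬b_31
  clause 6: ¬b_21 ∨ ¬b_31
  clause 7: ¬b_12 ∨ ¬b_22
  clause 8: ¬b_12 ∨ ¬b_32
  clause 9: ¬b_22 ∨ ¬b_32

Case b_11 = True:
Unit clause (¬b_21) forces b_21 = False.
Unit clause (b_22) forces b_22 = True.
Unit clause (¬b_31) forces b_31 = False.
Unit clause (b_32) forces b_32 = True.
Now (¬b_32) is unsatisfied and unit — conflict.
Undo b_11 and try b_11 = False.
Unit clause (b_12) forces b_12 = True.
Unit clause (¬b_22) forces b_22 = False.
Unit clause (b_21) forces b_21 = True.
Unit clause (¬b_31) forces b_31 = False.
Unit clause (b_32) forces b_32 = True.
Now (¬b_32) is unsatisfied and unit — conflict.
Either choice for b_11 ends in contradiction.
No assignment satisfies every clause.

No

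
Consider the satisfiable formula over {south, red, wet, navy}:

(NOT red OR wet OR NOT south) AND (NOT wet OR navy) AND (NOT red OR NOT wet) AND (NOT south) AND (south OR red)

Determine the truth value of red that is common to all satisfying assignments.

True

Suppose red = false.
From the singleton clause (NOT south), south = false.
That conflicts with the unit clause (south).
So every satisfying assignment has red = True.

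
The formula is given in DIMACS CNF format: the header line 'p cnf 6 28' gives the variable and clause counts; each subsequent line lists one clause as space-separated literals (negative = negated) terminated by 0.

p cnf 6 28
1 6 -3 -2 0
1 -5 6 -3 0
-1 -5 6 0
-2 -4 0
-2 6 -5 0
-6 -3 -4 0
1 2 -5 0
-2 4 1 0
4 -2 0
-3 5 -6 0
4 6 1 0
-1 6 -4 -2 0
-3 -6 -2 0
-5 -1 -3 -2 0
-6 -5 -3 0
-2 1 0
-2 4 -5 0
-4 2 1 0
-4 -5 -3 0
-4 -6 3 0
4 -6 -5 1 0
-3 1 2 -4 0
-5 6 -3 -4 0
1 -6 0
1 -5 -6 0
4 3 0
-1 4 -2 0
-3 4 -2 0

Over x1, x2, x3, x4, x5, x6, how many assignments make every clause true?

There are 2^6 = 64 truth assignments over (x1, x2, x3, x4, x5, x6).
Split on x5. With x5 = True, the clauses containing x5 are satisfied and ¬x5 drops from the rest; 0 of the 2^5 = 32 assignments to the other variables satisfy what remains.
With x5 = False, by the same count on the reduced clause set, 3 assignments work.
(One model: x1=T, x2=F, x3=F, x4=T, x5=F, x6=F.)
Total: 0 + 3 = 3.

3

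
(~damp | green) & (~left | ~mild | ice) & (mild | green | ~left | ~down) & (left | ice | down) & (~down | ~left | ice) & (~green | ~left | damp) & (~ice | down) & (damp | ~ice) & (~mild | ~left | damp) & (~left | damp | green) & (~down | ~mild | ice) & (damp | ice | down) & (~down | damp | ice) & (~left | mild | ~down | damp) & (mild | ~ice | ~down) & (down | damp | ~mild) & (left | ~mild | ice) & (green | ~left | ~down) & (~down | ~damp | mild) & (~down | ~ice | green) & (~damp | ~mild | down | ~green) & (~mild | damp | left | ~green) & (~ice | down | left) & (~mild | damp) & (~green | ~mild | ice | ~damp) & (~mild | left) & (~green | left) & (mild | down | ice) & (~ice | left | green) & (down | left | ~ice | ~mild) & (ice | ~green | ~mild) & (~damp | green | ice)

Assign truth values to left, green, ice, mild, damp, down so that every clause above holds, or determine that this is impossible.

Suppose damp = 1.
From the singleton clause (green), green = 1.
From the singleton clause (left), left = 1.
Suppose mild = 1.
From the singleton clause (ice), ice = 1.
From the singleton clause (down), down = 1.
All clauses are satisfied.

left: 1,  green: 1,  ice: 1,  mild: 1,  damp: 1,  down: 1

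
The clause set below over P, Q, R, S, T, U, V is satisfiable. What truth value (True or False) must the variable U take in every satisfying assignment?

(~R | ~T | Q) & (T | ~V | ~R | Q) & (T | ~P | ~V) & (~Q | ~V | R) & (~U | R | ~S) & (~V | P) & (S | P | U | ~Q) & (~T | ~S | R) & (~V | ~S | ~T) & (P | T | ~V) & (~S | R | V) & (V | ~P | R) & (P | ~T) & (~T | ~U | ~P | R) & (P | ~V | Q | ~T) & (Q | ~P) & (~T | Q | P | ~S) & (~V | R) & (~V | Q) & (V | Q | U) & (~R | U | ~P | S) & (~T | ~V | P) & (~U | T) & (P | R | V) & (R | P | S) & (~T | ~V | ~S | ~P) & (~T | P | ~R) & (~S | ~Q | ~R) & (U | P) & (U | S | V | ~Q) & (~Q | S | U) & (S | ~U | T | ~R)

True

Suppose U = 0.
Unit clause (P) forces P = 1.
Unit clause (Q) forces Q = 1.
Unit clause (S) forces S = 1.
Unit clause (~R) forces R = 0.
Unit clause (~V) forces V = 0.
Now (V) is unsatisfied and unit — conflict.
So every satisfying assignment has U = True.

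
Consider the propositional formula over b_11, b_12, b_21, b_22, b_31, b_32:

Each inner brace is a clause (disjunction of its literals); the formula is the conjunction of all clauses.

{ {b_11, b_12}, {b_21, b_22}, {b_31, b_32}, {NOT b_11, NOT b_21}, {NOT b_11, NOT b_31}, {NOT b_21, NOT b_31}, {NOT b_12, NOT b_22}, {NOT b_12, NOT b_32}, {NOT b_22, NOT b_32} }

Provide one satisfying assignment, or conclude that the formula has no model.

UNSATISFIABLE

Branch on b_11: set b_11 = true.
Unit clause (NOT b_21) forces b_21 = false.
Unit clause (b_22) forces b_22 = true.
Unit clause (NOT b_31) forces b_31 = false.
Unit clause (b_32) forces b_32 = true.
Now (NOT b_32) is unsatisfied and unit — conflict.
So b_11 must be the other value — set b_11 = false.
Unit clause (b_12) forces b_12 = true.
Unit clause (NOT b_22) forces b_22 = false.
Unit clause (b_21) forces b_21 = true.
Unit clause (NOT b_31) forces b_31 = false.
Unit clause (b_32) forces b_32 = true.
Now (NOT b_32) is unsatisfied and unit — conflict.
Either choice for b_11 ends in contradiction.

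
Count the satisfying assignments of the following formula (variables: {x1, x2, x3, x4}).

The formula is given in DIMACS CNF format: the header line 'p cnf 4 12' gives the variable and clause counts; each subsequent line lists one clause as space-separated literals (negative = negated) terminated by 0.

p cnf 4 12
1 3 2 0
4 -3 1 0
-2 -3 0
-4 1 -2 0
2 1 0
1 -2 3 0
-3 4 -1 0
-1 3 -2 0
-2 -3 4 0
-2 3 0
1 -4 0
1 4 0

There are 2^4 = 16 truth assignments over (x1, x2, x3, x4).
Split on x2. With x2 = True, the clauses containing x2 are satisfied and ¬x2 drops from the rest; 0 of the 2^3 = 8 assignments to the other variables satisfy what remains.
With x2 = False, by the same count on the reduced clause set, 3 assignments work.
(One model: x1=T, x2=F, x3=F, x4=F.)
Total: 0 + 3 = 3.

3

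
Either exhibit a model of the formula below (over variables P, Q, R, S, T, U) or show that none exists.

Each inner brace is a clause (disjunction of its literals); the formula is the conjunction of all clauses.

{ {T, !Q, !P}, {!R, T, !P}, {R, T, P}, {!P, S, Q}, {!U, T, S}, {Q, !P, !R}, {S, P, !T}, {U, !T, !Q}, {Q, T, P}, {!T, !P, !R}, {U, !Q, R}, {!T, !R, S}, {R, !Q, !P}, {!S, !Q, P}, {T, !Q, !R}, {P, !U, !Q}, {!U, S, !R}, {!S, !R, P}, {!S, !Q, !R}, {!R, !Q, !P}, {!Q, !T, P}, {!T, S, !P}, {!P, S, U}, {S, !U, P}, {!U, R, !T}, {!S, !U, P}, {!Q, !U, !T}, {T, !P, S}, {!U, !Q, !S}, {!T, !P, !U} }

P ↦ false; Q ↦ false; R ↦ false; S ↦ true; T ↦ true; U ↦ false

Branch on T: set T = true.
Branch on S: set S = true.
Branch on U: set U = false.
From the singleton clause (!Q), Q = false.
Branch on P: set P = false.
From the singleton clause (!R), R = false.
Every clause now holds.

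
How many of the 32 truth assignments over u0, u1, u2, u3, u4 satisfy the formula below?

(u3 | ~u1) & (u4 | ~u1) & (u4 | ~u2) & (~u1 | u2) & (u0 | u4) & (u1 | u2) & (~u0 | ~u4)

3

There are 2^5 = 32 truth assignments over (u0, u1, u2, u3, u4).
Split on u4. With u4 = 1, the clauses containing u4 are satisfied and ~u4 drops from the rest; 3 of the 2^4 = 16 assignments to the other variables satisfy what remains.
With u4 = 0, by the same count on the reduced clause set, 0 assignments work.
Total: 3 + 0 = 3.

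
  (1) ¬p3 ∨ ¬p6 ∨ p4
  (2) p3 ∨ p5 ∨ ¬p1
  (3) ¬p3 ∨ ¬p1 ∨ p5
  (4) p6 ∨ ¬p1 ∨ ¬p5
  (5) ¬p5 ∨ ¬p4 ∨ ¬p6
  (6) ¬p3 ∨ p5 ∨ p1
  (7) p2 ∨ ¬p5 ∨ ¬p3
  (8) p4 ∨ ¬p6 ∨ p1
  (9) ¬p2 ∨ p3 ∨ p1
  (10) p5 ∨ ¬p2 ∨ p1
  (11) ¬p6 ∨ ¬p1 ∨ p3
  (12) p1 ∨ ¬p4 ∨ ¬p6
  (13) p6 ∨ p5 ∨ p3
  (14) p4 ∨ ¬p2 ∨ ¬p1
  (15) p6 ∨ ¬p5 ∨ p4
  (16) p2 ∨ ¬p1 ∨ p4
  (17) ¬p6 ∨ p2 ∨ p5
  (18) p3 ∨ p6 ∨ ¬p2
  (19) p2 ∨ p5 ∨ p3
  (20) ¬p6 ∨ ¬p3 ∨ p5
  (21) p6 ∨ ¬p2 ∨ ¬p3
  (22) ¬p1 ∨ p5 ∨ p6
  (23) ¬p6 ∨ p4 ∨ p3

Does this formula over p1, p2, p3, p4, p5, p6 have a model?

Yes

Case p3 = False:
Case p5 = True:
Case p6 = False:
(¬p1) alone gives p1 = False.
(¬p2) alone gives p2 = False.
(p4) alone gives p4 = True.
Every clause now holds.
A satisfying assignment: p1: False; p2: False; p3: False; p4: True; p5: True; p6: False.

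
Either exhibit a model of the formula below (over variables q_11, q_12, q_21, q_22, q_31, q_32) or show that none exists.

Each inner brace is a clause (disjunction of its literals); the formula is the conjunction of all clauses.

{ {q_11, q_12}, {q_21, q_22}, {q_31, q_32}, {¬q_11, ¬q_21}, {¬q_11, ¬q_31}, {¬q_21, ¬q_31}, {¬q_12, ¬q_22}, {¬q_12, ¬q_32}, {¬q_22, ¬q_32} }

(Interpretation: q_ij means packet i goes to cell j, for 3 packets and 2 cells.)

Branch on q_11: set q_11 = True.
(¬q_21) alone gives q_21 = False.
(q_22) alone gives q_22 = True.
(¬q_31) alone gives q_31 = False.
(q_32) alone gives q_32 = True.
That conflicts with the unit clause (¬q_32).
That branch fails; take q_11 = False instead.
(q_12) alone gives q_12 = True.
(¬q_22) alone gives q_22 = False.
(q_21) alone gives q_21 = True.
(¬q_31) alone gives q_31 = False.
(q_32) alone gives q_32 = True.
That conflicts with the unit clause (¬q_32).
Both values of q_11 lead to a conflict.

UNSATISFIABLE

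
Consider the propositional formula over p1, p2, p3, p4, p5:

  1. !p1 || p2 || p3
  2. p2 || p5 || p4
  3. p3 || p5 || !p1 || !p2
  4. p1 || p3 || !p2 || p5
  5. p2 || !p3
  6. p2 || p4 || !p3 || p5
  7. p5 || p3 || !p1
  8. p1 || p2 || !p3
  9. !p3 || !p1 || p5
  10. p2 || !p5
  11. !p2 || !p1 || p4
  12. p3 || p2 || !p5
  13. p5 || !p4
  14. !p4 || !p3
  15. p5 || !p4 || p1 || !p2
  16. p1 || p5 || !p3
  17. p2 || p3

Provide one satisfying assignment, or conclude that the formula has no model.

Suppose p2 = true.
Suppose p1 = false.
Suppose p3 = false.
The clause (p5) is unit, so p5 = true.
Every clause is now satisfied; p4 is unconstrained.

p1 ↦ false; p2 ↦ true; p3 ↦ false; p4 ↦ false; p5 ↦ true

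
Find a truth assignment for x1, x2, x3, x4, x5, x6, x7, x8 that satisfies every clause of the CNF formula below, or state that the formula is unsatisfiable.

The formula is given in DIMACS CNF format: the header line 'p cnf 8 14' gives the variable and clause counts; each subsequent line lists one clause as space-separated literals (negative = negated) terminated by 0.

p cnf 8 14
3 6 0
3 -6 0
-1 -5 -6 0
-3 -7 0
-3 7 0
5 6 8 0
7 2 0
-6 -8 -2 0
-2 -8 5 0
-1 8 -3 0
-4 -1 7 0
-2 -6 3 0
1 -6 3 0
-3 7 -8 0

Branch on x3: set x3 = True.
Unit clause (¬x7) forces x7 = False.
But (x7) is also a unit clause — contradiction.
That branch fails; take x3 = False instead.
Unit clause (x6) forces x6 = True.
But (¬x6) is also a unit clause — contradiction.
Either choice for x3 ends in contradiction.

UNSATISFIABLE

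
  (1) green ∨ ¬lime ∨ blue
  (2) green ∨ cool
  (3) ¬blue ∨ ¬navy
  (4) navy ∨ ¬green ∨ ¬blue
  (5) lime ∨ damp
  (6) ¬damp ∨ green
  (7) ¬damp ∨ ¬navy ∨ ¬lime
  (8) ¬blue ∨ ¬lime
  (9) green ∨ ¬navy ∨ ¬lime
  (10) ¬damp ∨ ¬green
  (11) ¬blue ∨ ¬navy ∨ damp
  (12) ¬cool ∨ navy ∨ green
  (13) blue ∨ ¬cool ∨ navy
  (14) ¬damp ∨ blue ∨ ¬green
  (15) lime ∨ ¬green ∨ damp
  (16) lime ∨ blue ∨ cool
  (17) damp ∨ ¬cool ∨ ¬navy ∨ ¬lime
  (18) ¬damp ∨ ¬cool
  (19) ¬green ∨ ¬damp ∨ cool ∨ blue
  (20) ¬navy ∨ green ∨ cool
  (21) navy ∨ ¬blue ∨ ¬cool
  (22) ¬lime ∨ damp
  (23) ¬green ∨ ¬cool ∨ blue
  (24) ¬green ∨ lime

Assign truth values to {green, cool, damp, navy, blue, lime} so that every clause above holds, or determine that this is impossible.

Branch on green: set green = True.
The clause (¬damp) is unit, so damp = False.
The clause (lime) is unit, so lime = True.
But (¬lime) is also a unit clause — contradiction.
Backtrack on green: now try green = False.
The clause (cool) is unit, so cool = True.
The clause (¬damp) is unit, so damp = False.
The clause (lime) is unit, so lime = True.
But (¬lime) is also a unit clause — contradiction.
Neither green = True nor green = False works.

UNSATISFIABLE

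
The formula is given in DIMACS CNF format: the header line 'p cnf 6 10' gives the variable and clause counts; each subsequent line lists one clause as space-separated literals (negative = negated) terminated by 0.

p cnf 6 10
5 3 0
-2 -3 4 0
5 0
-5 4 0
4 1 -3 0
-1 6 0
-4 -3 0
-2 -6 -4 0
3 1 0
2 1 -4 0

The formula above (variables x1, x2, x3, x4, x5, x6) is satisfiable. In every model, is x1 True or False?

True

Suppose x1 = False.
(x5) alone gives x5 = True.
(x4) alone gives x4 = True.
(¬x3) alone gives x3 = False.
That conflicts with the unit clause (x3).
So every satisfying assignment has x1 = True.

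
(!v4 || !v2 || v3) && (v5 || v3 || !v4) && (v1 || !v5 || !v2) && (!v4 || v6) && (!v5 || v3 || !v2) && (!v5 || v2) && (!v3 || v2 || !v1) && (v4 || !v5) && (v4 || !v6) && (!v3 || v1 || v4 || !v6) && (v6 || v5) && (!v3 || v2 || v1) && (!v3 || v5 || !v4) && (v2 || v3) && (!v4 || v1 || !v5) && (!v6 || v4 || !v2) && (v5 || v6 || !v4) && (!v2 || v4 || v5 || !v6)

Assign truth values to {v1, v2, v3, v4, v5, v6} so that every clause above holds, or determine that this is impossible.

Try v4 = true.
From the singleton clause (v6), v6 = true.
Try v2 = true.
From the singleton clause (v3), v3 = true.
From the singleton clause (v5), v5 = true.
From the singleton clause (v1), v1 = true.
This assignment satisfies each clause.

v1 ↦ true,  v2 ↦ true,  v3 ↦ true,  v4 ↦ true,  v5 ↦ true,  v6 ↦ true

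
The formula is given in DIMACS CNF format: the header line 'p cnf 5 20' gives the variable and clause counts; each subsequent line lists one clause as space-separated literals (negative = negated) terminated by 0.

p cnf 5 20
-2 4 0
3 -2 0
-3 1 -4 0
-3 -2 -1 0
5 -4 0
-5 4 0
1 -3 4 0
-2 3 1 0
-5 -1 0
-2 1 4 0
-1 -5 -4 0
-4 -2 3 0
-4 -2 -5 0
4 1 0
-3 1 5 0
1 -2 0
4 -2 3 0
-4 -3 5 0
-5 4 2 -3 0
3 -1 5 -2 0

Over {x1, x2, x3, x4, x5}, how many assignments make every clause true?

There are 2^5 = 32 truth assignments over (x1, x2, x3, x4, x5).
Split on x3. With x3 = True, the clauses containing x3 are satisfied and ¬x3 drops from the rest; 1 of the 2^4 = 16 assignments to the other variables satisfy what remains.
With x3 = False, by the same count on the reduced clause set, 2 assignments work.
Total: 1 + 2 = 3.

3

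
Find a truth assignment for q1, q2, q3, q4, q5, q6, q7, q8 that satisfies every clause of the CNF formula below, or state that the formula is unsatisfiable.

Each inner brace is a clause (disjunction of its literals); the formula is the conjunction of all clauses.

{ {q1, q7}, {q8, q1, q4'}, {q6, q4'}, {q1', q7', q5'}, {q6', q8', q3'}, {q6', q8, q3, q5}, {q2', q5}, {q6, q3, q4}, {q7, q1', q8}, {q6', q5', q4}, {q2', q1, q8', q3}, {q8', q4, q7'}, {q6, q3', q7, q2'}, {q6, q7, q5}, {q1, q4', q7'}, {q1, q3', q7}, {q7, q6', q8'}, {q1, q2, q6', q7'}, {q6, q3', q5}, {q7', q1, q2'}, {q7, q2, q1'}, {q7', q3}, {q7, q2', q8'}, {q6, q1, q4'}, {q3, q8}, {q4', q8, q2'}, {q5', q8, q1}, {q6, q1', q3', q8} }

Try q1 = 1.
Try q6 = 1.
Try q7 = 1.
The clause (q5') is unit, so q5 = 0.
The clause (q2') is unit, so q2 = 0.
The clause (q3) is unit, so q3 = 1.
The clause (q8') is unit, so q8 = 0.
No clause remains; q4 is free.

q1 ↦ 1, q2 ↦ 0, q3 ↦ 1, q4 ↦ 1, q5 ↦ 0, q6 ↦ 1, q7 ↦ 1, q8 ↦ 0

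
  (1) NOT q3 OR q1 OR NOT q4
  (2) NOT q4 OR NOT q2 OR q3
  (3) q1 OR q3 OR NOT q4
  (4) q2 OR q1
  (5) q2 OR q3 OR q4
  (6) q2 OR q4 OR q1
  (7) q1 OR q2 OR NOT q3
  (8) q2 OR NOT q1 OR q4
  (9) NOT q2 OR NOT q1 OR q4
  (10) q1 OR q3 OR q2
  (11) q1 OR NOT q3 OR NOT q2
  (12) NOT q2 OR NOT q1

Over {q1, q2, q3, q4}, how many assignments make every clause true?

3

There are 2^4 = 16 truth assignments over (q1, q2, q3, q4).
Check each against the 12 clauses (columns in the order q1, q2, q3, q4):
  F F F F  ✗ fails (q2 OR q1)
  F F F T  ✗ fails (q1 OR q3 OR NOT q4)
  F F T F  ✗ fails (q2 OR q1)
  F F T T  ✗ fails (NOT q3 OR q1 OR NOT q4)
  F T F F  ✓ satisfies all
  F T F T  ✗ fails (NOT q4 OR NOT q2 OR q3)
  F T T F  ✗ fails (q1 OR NOT q3 OR NOT q2)
  F T T T  ✗ fails (NOT q3 OR q1 OR NOT q4)
  T F F F  ✗ fails (q2 OR q3 OR q4)
  T F F T  ✓ satisfies all
  T F T F  ✗ fails (q2 OR NOT q1 OR q4)
  T F T T  ✓ satisfies all
  T T F F  ✗ fails (NOT q2 OR NOT q1 OR q4)
  T T F T  ✗ fails (NOT q4 OR NOT q2 OR q3)
  T T T F  ✗ fails (NOT q2 OR NOT q1 OR q4)
  T T T T  ✗ fails (NOT q2 OR NOT q1)
3 of the 16 rows are models.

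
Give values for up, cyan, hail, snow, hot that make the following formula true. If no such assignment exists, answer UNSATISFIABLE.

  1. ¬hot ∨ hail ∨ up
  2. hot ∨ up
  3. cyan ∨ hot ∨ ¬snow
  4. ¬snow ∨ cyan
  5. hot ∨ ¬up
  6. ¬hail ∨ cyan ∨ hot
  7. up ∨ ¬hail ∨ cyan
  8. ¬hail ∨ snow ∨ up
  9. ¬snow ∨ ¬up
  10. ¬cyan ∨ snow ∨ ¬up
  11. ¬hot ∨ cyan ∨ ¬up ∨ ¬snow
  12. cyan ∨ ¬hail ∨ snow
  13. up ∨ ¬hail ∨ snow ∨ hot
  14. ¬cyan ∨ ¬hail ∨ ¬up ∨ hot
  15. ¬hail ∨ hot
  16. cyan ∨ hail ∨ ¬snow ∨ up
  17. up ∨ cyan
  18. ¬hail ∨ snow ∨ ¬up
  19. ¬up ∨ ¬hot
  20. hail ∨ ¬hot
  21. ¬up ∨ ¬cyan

up ↦ False, cyan ↦ True, hail ↦ True, snow ↦ True, hot ↦ True

Branch on hot: set hot = True.
From the singleton clause (¬up), up = False.
From the singleton clause (hail), hail = True.
From the singleton clause (cyan), cyan = True.
From the singleton clause (snow), snow = True.
All clauses are satisfied.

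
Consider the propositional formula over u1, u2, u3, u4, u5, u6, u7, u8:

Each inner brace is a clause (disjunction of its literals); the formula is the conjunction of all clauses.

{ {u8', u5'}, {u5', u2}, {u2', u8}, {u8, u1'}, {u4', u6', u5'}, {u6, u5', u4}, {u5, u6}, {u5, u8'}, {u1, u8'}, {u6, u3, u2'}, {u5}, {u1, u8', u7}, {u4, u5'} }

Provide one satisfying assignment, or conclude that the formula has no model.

UNSATISFIABLE

From the singleton clause (u5), u5 = 1.
From the singleton clause (u8'), u8 = 0.
From the singleton clause (u2), u2 = 1.
That conflicts with the unit clause (u2').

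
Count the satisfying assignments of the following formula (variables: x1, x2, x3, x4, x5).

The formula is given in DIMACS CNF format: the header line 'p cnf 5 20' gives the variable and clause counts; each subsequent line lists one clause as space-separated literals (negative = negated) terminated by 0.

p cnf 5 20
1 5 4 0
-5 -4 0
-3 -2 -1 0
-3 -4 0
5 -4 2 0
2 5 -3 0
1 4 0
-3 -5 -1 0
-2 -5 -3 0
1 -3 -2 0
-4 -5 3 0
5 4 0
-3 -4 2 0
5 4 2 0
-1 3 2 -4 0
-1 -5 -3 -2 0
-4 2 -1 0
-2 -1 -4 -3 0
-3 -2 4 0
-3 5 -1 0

4

There are 2^5 = 32 truth assignments over (x1, x2, x3, x4, x5).
Split on x3. With x3 = True, the clauses containing x3 are satisfied and ¬x3 drops from the rest; 0 of the 2^4 = 16 assignments to the other variables satisfy what remains.
With x3 = False, by the same count on the reduced clause set, 4 assignments work.
(One model: x1=F, x2=T, x3=F, x4=T, x5=F.)
Total: 0 + 4 = 4.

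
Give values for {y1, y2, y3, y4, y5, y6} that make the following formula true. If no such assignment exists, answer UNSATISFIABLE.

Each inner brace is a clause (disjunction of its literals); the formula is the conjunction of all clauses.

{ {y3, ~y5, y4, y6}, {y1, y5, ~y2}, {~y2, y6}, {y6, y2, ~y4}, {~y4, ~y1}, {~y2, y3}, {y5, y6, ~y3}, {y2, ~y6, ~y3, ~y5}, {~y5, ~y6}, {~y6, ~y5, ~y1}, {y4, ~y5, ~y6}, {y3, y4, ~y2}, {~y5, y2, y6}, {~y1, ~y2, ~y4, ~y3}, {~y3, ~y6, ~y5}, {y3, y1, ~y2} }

y1 ↦ 0; y2 ↦ 0; y3 ↦ 1; y4 ↦ 1; y5 ↦ 0; y6 ↦ 1

Try y2 = 0.
Try y6 = 1.
(~y5) alone gives y5 = 0.
Try y4 = 1.
(~y1) alone gives y1 = 0.
All clauses hold; y3 can take either value.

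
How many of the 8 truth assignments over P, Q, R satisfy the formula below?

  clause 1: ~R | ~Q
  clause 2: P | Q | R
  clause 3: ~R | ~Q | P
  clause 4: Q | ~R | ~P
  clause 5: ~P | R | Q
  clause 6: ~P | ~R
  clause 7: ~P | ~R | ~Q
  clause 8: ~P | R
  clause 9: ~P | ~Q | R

There are 2^3 = 8 truth assignments over (P, Q, R).
Check each against the 9 clauses (columns in the order P, Q, R):
  F F F  ✗ fails (P | Q | R)
  F F T  ✓ satisfies all
  F T F  ✓ satisfies all
  F T T  ✗ fails (~R | ~Q)
  T F F  ✗ fails (~P | R | Q)
  T F T  ✗ fails (Q | ~R | ~P)
  T T F  ✗ fails (~P | R)
  T T T  ✗ fails (~R | ~Q)
2 of the 8 rows are models.

2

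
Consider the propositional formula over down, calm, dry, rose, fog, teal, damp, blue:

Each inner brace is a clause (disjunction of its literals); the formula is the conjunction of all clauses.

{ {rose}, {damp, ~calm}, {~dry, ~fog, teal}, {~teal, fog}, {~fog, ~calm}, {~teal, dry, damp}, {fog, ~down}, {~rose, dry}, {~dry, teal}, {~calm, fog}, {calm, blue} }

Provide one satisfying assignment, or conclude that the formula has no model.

down=0; calm=0; dry=1; rose=1; fog=1; teal=1; damp=1; blue=1

Unit clause (rose) forces rose = 1.
Unit clause (dry) forces dry = 1.
Unit clause (teal) forces teal = 1.
Unit clause (fog) forces fog = 1.
Unit clause (~calm) forces calm = 0.
Unit clause (blue) forces blue = 1.
All clauses hold; down, damp can take either value.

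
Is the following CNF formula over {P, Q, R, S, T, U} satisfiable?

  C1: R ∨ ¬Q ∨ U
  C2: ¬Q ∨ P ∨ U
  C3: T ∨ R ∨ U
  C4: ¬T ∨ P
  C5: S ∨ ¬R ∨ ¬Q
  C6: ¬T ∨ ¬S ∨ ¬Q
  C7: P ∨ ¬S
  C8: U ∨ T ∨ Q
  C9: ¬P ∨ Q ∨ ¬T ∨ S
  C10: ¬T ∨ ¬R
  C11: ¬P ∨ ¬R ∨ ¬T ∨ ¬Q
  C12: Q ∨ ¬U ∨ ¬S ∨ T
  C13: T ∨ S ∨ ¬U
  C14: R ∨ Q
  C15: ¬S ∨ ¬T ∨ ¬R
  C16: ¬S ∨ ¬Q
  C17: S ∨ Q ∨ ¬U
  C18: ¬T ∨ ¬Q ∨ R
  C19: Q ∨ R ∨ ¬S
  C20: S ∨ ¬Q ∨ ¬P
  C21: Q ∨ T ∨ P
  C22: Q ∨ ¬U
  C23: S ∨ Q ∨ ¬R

No

Suppose T = False.
Suppose R = True.
Suppose S = True.
The clause (P) is unit, so P = True.
The clause (¬Q) is unit, so Q = False.
The clause (U) is unit, so U = True.
But (¬U) is also a unit clause — contradiction.
Backtrack on S: now try S = False.
The clause (¬Q) is unit, so Q = False.
But (Q) is also a unit clause — contradiction.
Either choice for S ends in contradiction.
Backtrack on R: now try R = False.
The clause (U) is unit, so U = True.
The clause (S) is unit, so S = True.
The clause (P) is unit, so P = True.
The clause (Q) is unit, so Q = True.
But (¬Q) is also a unit clause — contradiction.
Either choice for R ends in contradiction.
Backtrack on T: now try T = True.
The clause (P) is unit, so P = True.
The clause (¬R) is unit, so R = False.
The clause (Q) is unit, so Q = True.
But (¬Q) is also a unit clause — contradiction.
Either choice for T ends in contradiction.
No assignment satisfies every clause.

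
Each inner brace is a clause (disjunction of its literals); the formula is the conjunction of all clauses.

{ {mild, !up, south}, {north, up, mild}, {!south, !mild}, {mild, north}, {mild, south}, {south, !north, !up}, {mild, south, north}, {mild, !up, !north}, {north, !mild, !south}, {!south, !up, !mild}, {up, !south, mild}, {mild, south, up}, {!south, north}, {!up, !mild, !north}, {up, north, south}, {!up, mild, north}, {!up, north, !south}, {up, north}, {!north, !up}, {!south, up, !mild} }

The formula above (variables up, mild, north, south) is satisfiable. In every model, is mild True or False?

True

Suppose mild = false.
From the singleton clause (north), north = true.
From the singleton clause (south), south = true.
From the singleton clause (!up), up = false.
But (up) is also a unit clause — contradiction.
So every satisfying assignment has mild = True.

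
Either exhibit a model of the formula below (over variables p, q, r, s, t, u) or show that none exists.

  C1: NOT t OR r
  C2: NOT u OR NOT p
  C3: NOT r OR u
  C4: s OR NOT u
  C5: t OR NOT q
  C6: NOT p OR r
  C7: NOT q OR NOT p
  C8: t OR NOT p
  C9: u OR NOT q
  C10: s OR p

p=false,  q=true,  r=true,  s=true,  t=true,  u=true

Branch on t: set t = true.
(r) alone gives r = true.
(u) alone gives u = true.
(NOT p) alone gives p = false.
(s) alone gives s = true.
Every clause is now satisfied; q is unconstrained.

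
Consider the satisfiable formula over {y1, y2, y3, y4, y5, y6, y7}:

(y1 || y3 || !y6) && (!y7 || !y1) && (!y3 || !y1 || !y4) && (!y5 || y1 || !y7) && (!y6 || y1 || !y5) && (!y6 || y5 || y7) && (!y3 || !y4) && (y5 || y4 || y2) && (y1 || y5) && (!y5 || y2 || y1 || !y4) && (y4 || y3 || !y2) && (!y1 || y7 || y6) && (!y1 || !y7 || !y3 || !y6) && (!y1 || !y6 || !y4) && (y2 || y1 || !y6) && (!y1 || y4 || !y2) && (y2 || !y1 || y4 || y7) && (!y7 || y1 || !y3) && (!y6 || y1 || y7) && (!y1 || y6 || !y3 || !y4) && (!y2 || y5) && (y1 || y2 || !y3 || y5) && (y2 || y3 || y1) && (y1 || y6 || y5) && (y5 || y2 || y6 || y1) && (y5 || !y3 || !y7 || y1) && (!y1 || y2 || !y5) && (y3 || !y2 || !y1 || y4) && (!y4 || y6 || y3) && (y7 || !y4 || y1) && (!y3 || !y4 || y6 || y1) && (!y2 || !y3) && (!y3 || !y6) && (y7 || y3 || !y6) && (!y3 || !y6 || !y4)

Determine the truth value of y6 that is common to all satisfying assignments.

False

Suppose y6 = true.
(!y3) alone gives y3 = false.
(y1) alone gives y1 = true.
(!y7) alone gives y7 = false.
Now (y7) is unsatisfied and unit — conflict.
So every satisfying assignment has y6 = False.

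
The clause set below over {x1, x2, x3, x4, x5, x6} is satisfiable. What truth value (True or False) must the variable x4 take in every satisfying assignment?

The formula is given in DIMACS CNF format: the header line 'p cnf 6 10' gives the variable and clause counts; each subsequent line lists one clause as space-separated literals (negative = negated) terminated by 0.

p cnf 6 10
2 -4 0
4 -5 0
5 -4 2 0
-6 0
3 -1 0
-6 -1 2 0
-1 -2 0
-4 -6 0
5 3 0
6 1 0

Suppose x4 = True.
Unit clause (x2) forces x2 = True.
Unit clause (¬x6) forces x6 = False.
Unit clause (¬x1) forces x1 = False.
Now (x1) is unsatisfied and unit — conflict.
So every satisfying assignment has x4 = False.

False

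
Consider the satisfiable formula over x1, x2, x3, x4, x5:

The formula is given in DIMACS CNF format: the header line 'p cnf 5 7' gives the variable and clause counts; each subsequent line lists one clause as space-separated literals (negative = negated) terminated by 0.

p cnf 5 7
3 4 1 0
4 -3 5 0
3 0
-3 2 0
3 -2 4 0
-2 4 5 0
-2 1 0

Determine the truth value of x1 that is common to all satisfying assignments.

True

Suppose x1 = False.
(x3) alone gives x3 = True.
(x2) alone gives x2 = True.
That conflicts with the unit clause (¬x2).
So every satisfying assignment has x1 = True.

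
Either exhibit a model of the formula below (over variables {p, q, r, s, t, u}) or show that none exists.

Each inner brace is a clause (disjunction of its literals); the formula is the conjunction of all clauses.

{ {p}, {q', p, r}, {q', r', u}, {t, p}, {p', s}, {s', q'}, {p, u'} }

p=1; q=0; r=1; s=1; t=1; u=0

Unit clause (p) forces p = 1.
Unit clause (s) forces s = 1.
Unit clause (q') forces q = 0.
All clauses hold; r, t, u can take either value.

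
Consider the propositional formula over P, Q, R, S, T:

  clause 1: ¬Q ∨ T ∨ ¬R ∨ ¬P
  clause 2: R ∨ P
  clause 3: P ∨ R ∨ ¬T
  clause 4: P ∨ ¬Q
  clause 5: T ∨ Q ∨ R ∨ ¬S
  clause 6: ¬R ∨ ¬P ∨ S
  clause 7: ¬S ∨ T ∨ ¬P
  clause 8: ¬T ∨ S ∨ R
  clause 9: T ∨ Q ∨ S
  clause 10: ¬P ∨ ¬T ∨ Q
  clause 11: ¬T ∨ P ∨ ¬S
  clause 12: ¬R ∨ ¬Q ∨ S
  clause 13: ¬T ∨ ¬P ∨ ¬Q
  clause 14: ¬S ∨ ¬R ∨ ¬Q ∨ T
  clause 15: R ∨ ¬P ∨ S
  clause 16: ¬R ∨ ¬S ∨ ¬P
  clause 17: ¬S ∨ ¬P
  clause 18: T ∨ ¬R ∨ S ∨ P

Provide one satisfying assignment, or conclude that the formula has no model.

Branch on R: set R = True.
Branch on P: set P = False.
Unit clause (¬Q) forces Q = False.
Branch on T: set T = False.
Unit clause (S) forces S = True.
Every clause now holds.

P=False,  Q=False,  R=True,  S=True,  T=False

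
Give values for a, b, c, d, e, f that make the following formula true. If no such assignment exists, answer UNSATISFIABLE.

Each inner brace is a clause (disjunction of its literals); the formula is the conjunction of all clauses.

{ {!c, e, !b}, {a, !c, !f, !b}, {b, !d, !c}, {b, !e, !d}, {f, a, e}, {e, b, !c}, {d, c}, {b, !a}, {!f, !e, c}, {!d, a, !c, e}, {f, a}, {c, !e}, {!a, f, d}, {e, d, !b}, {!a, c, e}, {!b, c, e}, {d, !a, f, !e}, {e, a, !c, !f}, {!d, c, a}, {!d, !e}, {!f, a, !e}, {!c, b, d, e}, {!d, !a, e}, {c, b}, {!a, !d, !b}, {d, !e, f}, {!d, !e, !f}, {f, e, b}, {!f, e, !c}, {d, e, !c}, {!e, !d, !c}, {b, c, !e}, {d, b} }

Try d = false.
Unit clause (c) forces c = true.
Unit clause (e) forces e = true.
Unit clause (f) forces f = true.
Unit clause (a) forces a = true.
Unit clause (b) forces b = true.
Every clause now holds.

a ↦ true; b ↦ true; c ↦ true; d ↦ false; e ↦ true; f ↦ true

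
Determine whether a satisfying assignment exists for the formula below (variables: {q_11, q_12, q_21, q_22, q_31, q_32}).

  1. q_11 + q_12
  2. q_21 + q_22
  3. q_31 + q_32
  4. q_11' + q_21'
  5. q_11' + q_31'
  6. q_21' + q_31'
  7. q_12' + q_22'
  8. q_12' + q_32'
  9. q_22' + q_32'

No, unsatisfiable

Try q_11 = 1.
From the singleton clause (q_21'), q_21 = 0.
From the singleton clause (q_22), q_22 = 1.
From the singleton clause (q_31'), q_31 = 0.
From the singleton clause (q_32), q_32 = 1.
That conflicts with the unit clause (q_32').
So q_11 must be the other value — set q_11 = 0.
From the singleton clause (q_12), q_12 = 1.
From the singleton clause (q_22'), q_22 = 0.
From the singleton clause (q_21), q_21 = 1.
From the singleton clause (q_31'), q_31 = 0.
From the singleton clause (q_32), q_32 = 1.
That conflicts with the unit clause (q_32').
Either choice for q_11 ends in contradiction.
No assignment satisfies every clause.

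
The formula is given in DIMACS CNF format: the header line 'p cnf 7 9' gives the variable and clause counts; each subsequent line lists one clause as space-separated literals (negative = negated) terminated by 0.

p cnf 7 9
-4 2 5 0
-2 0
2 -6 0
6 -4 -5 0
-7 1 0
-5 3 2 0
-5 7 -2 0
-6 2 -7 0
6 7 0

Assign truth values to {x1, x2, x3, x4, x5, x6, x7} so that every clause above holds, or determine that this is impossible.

x1=True, x2=False, x3=True, x4=False, x5=False, x6=False, x7=True

From the singleton clause (¬x2), x2 = False.
From the singleton clause (¬x6), x6 = False.
From the singleton clause (x7), x7 = True.
From the singleton clause (x1), x1 = True.
Branch on x4: set x4 = False.
Branch on x5: set x5 = False.
No clause remains; x3 is free.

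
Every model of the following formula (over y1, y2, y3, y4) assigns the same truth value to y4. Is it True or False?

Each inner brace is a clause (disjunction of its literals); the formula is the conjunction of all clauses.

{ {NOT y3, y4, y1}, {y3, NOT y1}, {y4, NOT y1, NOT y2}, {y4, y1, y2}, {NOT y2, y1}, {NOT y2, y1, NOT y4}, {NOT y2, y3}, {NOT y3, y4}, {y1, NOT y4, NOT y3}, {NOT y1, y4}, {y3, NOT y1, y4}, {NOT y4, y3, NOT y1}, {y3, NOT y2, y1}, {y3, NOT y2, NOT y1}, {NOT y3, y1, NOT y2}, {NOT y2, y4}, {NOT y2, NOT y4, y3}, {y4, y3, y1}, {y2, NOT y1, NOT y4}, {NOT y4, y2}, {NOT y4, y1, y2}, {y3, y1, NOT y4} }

True

Suppose y4 = false.
Unit clause (NOT y3) forces y3 = false.
Unit clause (NOT y1) forces y1 = false.
Now (y1) is unsatisfied and unit — conflict.
So every satisfying assignment has y4 = True.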